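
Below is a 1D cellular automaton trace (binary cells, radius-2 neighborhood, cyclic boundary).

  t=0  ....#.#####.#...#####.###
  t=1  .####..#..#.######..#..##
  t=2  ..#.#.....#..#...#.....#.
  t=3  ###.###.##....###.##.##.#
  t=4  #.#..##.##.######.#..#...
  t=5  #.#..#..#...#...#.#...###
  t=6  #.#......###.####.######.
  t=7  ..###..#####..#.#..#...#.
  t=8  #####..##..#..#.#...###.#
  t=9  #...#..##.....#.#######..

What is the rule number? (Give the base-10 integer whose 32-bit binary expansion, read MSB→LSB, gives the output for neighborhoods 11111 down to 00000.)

  [31] ##### => .  t=0,i=8
  [30] ####. => .  t=0,i=9
  [29] ###.# => #  t=0,i=10
  [28] ###.. => #  t=0,i=24
  [27] ##.## => .  t=0,i=21
  [26] ##.#. => .  t=0,i=11
  [25] ##..# => .  t=1,i=5
  [24] ##... => .  t=0,i=0
  [23] #.### => .  t=0,i=6
  [22] #.##. => #  t=3,i=8
  [21] #.#.# => .  t=6,i=0
  [20] #.#.. => #  t=0,i=12
  [19] #..## => .  t=1,i=22
  [18] #..#. => .  t=1,i=6
  [17] #...# => #  t=0,i=14
  [16] #.... => #  t=0,i=1
  [15] .#### => #  t=0,i=7
  [14] .###. => #  t=0,i=23
  [13] .##.# => .  t=1,i=24
  [12] .##.. => #  t=3,i=9
  [11] .#.## => .  t=0,i=5
  [10] .#.#. => .  t=2,i=3
  [9] .#..# => .  t=1,i=8
  [8] .#... => #  t=0,i=13
  [7] ..### => #  t=0,i=16
  [6] ..##. => #  t=1,i=23
  [5] ..#.# => #  t=0,i=4
  [4] ..#.. => .  t=1,i=7
  [3] ...## => #  t=0,i=15
  [2] ...#. => #  t=0,i=3
  [1] ....# => #  t=0,i=2
  [0] ..... => .  t=2,i=7
  bits 00110000010100111101000111101110 = 810799598

810799598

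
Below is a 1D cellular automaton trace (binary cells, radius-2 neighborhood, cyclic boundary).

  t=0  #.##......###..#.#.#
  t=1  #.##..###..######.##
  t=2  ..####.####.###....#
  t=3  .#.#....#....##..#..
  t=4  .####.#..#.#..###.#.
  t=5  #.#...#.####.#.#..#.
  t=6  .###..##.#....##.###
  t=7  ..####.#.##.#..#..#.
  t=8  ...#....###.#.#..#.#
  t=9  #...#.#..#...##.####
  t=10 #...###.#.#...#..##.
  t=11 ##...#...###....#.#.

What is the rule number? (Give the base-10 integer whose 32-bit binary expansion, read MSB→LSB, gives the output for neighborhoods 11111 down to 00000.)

2455567651

  ##### -> #   bit 31 = 1  t=1,i=13
  ####. -> .   bit 30 = 0  t=1,i=15
  ###.# -> .   bit 29 = 0  t=1,i=0
  ###.. -> #   bit 28 = 1  t=0,i=12
  ##.## -> .   bit 27 = 0  t=0,i=1
  ##.#. -> .   bit 26 = 0  t=4,i=5
  ##..# -> #   bit 25 = 1  t=0,i=13
  ##... -> .   bit 24 = 0  t=0,i=4
  #.### -> .   bit 23 = 0  t=1,i=18
  #.##. -> #   bit 22 = 1  t=0,i=2
  #.#.# -> .   bit 21 = 0  t=0,i=17
  #.#.. -> #   bit 20 = 1  t=3,i=3
  #..## -> #   bit 19 = 1  t=1,i=5
  #..#. -> #   bit 18 = 1  t=0,i=14
  #...# -> .   bit 17 = 0  t=3,i=19
  #.... -> .   bit 16 = 0  t=0,i=5
  .#### -> #   bit 15 = 1  t=1,i=12
  .###. -> #   bit 14 = 1  t=0,i=11
  .##.# -> #   bit 13 = 1  t=0,i=0
  .##.. -> #   bit 12 = 1  t=0,i=3
  .#.## -> #   bit 11 = 1  t=0,i=18
  .#.#. -> #   bit 10 = 1  t=0,i=16
  .#..# -> .   bit 9 = 0  t=2,i=0
  .#... -> #   bit 8 = 1  t=3,i=4
  ..### -> .   bit 7 = 0  t=0,i=10
  ..##. -> .   bit 6 = 0  t=3,i=13
  ..#.# -> #   bit 5 = 1  t=0,i=15
  ..#.. -> .   bit 4 = 0  t=2,i=19
  ...## -> .   bit 3 = 0  t=0,i=9
  ...#. -> .   bit 2 = 0  t=2,i=18
  ....# -> #   bit 1 = 1  t=0,i=8
  ..... -> #   bit 0 = 1  t=0,i=6
  bits 10010010010111001111110100100011 = 2455567651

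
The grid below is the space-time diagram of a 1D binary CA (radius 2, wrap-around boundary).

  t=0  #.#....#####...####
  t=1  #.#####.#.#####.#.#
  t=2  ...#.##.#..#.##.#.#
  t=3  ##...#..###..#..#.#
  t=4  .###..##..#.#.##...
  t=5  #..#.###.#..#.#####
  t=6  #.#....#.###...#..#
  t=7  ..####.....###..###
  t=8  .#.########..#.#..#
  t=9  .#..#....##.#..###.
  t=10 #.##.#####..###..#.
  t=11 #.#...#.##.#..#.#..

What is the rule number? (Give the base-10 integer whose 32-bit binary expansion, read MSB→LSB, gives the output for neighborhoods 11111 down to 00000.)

  #####|.  b31=0 t=0,i=9
  ####.|#  b30=1 t=0,i=10
  ###.#|#  b29=1 t=0,i=0
  ###..|#  b28=1 t=0,i=11
  ##.##|.  b27=0 t=1,i=1
  ##.#.|.  b26=0 t=0,i=1
  ##..#|.  b25=0 t=3,i=11
  ##...|#  b24=1 t=0,i=12
  #.###|.  b23=0 t=1,i=2
  #.##.|#  b22=1 t=1,i=18
  #.#.#|#  b21=1 t=1,i=8
  #.#..|#  b20=1 t=0,i=2
  #..##|#  b19=1 t=3,i=7
  #..#.|#  b18=1 t=2,i=10
  #...#|#  b17=1 t=0,i=13
  #....|#  b16=1 t=0,i=4
  .####|#  b15=1 t=0,i=8
  .###.|.  b14=0 t=3,i=0
  .##.#|.  b13=0 t=1,i=0
  .##..|#  b12=1 t=4,i=7
  .#.##|.  b11=0 t=1,i=9
  .#.#.|.  b10=0 t=2,i=17
  .#..#|#  b9=1 t=2,i=9
  .#...|#  b8=1 t=0,i=3
  ..###|.  b7=0 t=0,i=7
  ..##.|#  b6=1 t=4,i=6
  ..#.#|.  b5=0 t=2,i=3
  ..#..|.  b4=0 t=3,i=5
  ...##|#  b3=1 t=0,i=6
  ...#.|.  b2=0 t=2,i=2
  ....#|#  b1=1 t=0,i=5
  .....|#  b0=1 t=7,i=8
  bits 01110001011111111001001101001011 = 1904186187

1904186187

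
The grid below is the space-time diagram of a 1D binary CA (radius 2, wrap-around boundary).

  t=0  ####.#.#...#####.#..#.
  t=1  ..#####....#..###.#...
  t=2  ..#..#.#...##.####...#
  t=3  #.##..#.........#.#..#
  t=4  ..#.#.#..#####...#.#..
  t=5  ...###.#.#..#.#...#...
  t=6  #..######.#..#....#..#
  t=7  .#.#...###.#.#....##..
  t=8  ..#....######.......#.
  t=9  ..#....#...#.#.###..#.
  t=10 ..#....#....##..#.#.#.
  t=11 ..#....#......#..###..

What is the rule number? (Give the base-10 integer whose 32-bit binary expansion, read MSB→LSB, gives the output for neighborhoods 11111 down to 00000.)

1734362769

  ##### -> .   bit 31 = 0  t=0,i=13
  ####. -> #   bit 30 = 1  t=0,i=2
  ###.# -> #   bit 29 = 1  t=0,i=3
  ###.. -> .   bit 28 = 0  t=1,i=6
  ##.## -> .   bit 27 = 0  t=2,i=13
  ##.#. -> #   bit 26 = 1  t=0,i=4
  ##..# -> #   bit 25 = 1  t=3,i=4
  ##... -> #   bit 24 = 1  t=1,i=7
  #.### -> .   bit 23 = 0  t=0,i=0
  #.##. -> #   bit 22 = 1  t=3,i=2
  #.#.# -> #   bit 21 = 1  t=0,i=5
  #.#.. -> .   bit 20 = 0  t=0,i=7
  #..## -> .   bit 19 = 0  t=1,i=13
  #..#. -> .   bit 18 = 0  t=0,i=19
  #...# -> .   bit 17 = 0  t=0,i=9
  #.... -> .   bit 16 = 0  t=1,i=8
  .#### -> .   bit 15 = 0  t=0,i=1
  .###. -> #   bit 14 = 1  t=1,i=15
  .##.# -> .   bit 13 = 0  t=2,i=12
  .##.. -> .   bit 12 = 0  t=3,i=3
  .#.## -> .   bit 11 = 0  t=0,i=21
  .#.#. -> #   bit 10 = 1  t=0,i=6
  .#..# -> #   bit 9 = 1  t=0,i=18
  .#... -> .   bit 8 = 0  t=0,i=8
  ..### -> #   bit 7 = 1  t=0,i=11
  ..##. -> .   bit 6 = 0  t=2,i=11
  ..#.# -> .   bit 5 = 0  t=0,i=20
  ..#.. -> #   bit 4 = 1  t=1,i=11
  ...## -> .   bit 3 = 0  t=0,i=10
  ...#. -> .   bit 2 = 0  t=1,i=10
  ....# -> .   bit 1 = 0  t=1,i=0
  ..... -> #   bit 0 = 1  t=1,i=21
  bits 01100111011000000100011010010001 = 1734362769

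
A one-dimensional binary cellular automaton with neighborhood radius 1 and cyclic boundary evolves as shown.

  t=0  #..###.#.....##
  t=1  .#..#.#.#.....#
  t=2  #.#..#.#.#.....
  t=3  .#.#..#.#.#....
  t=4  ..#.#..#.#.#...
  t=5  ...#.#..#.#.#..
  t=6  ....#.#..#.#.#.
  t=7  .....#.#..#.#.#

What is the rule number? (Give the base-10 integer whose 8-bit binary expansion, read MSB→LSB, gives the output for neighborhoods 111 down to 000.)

176

  nb ###: next=#  (t=0,i=4, bit7=1)
  nb ##.: next=.  (t=0,i=0, bit6=0)
  nb #.#: next=#  (t=0,i=6, bit5=1)
  nb #..: next=#  (t=0,i=1, bit4=1)
  nb .##: next=.  (t=0,i=3, bit3=0)
  nb .#.: next=.  (t=0,i=7, bit2=0)
  nb ..#: next=.  (t=0,i=2, bit1=0)
  nb ...: next=.  (t=0,i=9, bit0=0)
  bits 10110000 = 176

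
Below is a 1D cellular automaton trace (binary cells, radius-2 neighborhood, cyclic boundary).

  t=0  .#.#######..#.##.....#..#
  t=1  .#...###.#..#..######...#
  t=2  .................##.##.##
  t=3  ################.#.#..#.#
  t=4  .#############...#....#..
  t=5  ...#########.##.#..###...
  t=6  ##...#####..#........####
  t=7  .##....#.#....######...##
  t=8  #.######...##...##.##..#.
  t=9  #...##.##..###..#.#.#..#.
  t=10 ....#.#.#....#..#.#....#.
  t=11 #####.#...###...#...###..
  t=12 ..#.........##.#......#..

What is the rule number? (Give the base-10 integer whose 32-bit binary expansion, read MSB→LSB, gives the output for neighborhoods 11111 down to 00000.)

2569080935

  #####|#  b31=1 t=0,i=5
  ####.|.  b30=0 t=0,i=8
  ###.#|.  b29=0 t=1,i=7
  ###..|#  b28=1 t=0,i=9
  ##.##|#  b27=1 t=2,i=19
  ##.#.|.  b26=0 t=1,i=8
  ##..#|.  b25=0 t=0,i=10
  ##...|#  b24=1 t=0,i=16
  #.###|.  b23=0 t=0,i=3
  #.##.|.  b22=0 t=0,i=14
  #.#.#|#  b21=1 t=0,i=1
  #.#..|.  b20=0 t=1,i=1
  #..##|.  b19=0 t=1,i=14
  #..#.|.  b18=0 t=0,i=11
  #...#|.  b17=0 t=1,i=3
  #....|#  b16=1 t=0,i=17
  .####|.  b15=0 t=0,i=4
  .###.|.  b14=0 t=1,i=6
  .##.#|.  b13=0 t=2,i=18
  .##..|#  b12=1 t=0,i=15
  .#.##|.  b11=0 t=0,i=2
  .#.#.|.  b10=0 t=0,i=0
  .#..#|.  b9=0 t=0,i=22
  .#...|.  b8=0 t=1,i=2
  ..###|.  b7=0 t=1,i=5
  ..##.|#  b6=1 t=2,i=17
  ..#.#|#  b5=1 t=0,i=12
  ..#..|.  b4=0 t=0,i=21
  ...##|.  b3=0 t=1,i=4
  ...#.|#  b2=1 t=0,i=20
  ....#|#  b1=1 t=0,i=19
  .....|#  b0=1 t=0,i=18
  bits 10011001001000010001000001100111 = 2569080935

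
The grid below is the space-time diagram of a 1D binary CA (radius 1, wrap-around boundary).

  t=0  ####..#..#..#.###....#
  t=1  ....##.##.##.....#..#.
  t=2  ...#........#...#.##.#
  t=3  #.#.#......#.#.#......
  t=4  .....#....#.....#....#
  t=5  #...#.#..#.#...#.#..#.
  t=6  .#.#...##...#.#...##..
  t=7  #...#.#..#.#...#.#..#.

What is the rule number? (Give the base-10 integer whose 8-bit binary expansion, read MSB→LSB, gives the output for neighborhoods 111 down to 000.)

18

  ###|.  b7=0 t=0,i=0
  ##.|.  b6=0 t=0,i=3
  #.#|.  b5=0 t=0,i=13
  #..|#  b4=1 t=0,i=4
  .##|.  b3=0 t=0,i=14
  .#.|.  b2=0 t=0,i=6
  ..#|#  b1=1 t=0,i=5
  ...|.  b0=0 t=0,i=18
  bits 00010010 = 18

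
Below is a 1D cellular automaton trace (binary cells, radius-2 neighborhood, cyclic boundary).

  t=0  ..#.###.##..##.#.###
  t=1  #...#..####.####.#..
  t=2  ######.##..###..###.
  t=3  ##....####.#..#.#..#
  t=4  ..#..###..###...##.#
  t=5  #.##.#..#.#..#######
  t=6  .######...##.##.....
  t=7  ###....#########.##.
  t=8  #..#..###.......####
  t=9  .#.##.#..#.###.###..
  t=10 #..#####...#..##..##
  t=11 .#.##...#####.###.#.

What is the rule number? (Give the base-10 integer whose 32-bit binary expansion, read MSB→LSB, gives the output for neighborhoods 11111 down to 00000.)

  [31] ##### => .  t=2,i=2
  [30] ####. => .  t=1,i=9
  [29] ###.# => .  t=0,i=6
  [28] ###.. => .  t=0,i=19
  [27] ##.## => #  t=0,i=7
  [26] ##.#. => #  t=0,i=14
  [25] ##..# => #  t=0,i=0
  [24] ##... => #  t=3,i=2
  [23] #.### => #  t=0,i=4
  [22] #.##. => #  t=0,i=8
  [21] #.#.# => #  t=0,i=15
  [20] #.#.. => #  t=1,i=17
  [19] #..## => .  t=0,i=11
  [18] #..#. => .  t=0,i=1
  [17] #...# => #  t=1,i=2
  [16] #.... => .  t=3,i=3
  [15] .#### => #  t=1,i=8
  [14] .###. => .  t=0,i=5
  [13] .##.# => #  t=0,i=13
  [12] .##.. => #  t=0,i=9
  [11] .#.## => .  t=0,i=3
  [10] .#.#. => .  t=3,i=15
  [9] .#..# => #  t=1,i=5
  [8] .#... => #  t=1,i=1
  [7] ..### => #  t=1,i=7
  [6] ..##. => #  t=0,i=12
  [5] ..#.# => .  t=0,i=2
  [4] ..#.. => #  t=1,i=0
  [3] ...## => #  t=3,i=5
  [2] ...#. => #  t=1,i=3
  [1] ....# => .  t=3,i=4
  [0] ..... => #  t=6,i=17
  bits 00001111111100101011001111011101 = 267563997

267563997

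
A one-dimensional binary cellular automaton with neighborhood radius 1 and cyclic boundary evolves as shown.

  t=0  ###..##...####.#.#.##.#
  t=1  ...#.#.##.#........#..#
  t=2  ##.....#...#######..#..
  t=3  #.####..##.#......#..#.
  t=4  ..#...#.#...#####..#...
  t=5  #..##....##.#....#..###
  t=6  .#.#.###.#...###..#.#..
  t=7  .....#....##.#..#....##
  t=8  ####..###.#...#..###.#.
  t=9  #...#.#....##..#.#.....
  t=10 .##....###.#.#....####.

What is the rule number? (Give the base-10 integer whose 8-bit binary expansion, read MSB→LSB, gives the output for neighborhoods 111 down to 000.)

25

  ### -> .   bit 7 = 0  t=0,i=0
  ##. -> .   bit 6 = 0  t=0,i=2
  #.# -> .   bit 5 = 0  t=0,i=14
  #.. -> #   bit 4 = 1  t=0,i=3
  .## -> #   bit 3 = 1  t=0,i=5
  .#. -> .   bit 2 = 0  t=0,i=15
  ..# -> .   bit 1 = 0  t=0,i=4
  ... -> #   bit 0 = 1  t=0,i=8
  bits 00011001 = 25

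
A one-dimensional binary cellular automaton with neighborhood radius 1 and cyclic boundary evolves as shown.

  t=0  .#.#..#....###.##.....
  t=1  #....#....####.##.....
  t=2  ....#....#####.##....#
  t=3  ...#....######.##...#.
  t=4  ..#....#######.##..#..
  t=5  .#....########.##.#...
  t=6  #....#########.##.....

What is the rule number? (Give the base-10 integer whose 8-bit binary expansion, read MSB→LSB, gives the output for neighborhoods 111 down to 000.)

202

  ###|#  b7=1 t=0,i=12
  ##.|#  b6=1 t=0,i=13
  #.#|.  b5=0 t=0,i=2
  #..|.  b4=0 t=0,i=4
  .##|#  b3=1 t=0,i=11
  .#.|.  b2=0 t=0,i=1
  ..#|#  b1=1 t=0,i=0
  ...|.  b0=0 t=0,i=8
  bits 11001010 = 202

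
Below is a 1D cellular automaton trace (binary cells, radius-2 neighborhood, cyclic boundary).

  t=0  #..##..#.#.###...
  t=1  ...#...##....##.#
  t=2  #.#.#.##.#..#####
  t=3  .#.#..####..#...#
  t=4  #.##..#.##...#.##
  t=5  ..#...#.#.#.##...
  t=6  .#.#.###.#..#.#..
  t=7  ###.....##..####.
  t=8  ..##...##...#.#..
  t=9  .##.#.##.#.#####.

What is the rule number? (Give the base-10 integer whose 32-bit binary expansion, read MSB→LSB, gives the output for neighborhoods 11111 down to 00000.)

1431315948

  nb #####: next=.  (t=2,i=14, bit31=0)
  nb ####.: next=#  (t=2,i=16, bit30=1)
  nb ###.#: next=.  (t=2,i=0, bit29=0)
  nb ###..: next=#  (t=0,i=13, bit28=1)
  nb ##.##: next=.  (t=4,i=1, bit27=0)
  nb ##.#.: next=#  (t=1,i=15, bit26=1)
  nb ##..#: next=.  (t=0,i=5, bit25=0)
  nb ##...: next=#  (t=0,i=14, bit24=1)
  nb #.###: next=.  (t=0,i=11, bit23=0)
  nb #.##.: next=#  (t=2,i=6, bit22=1)
  nb #.#.#: next=.  (t=0,i=9, bit21=0)
  nb #.#..: next=#  (t=1,i=16, bit20=1)
  nb #..##: next=.  (t=0,i=2, bit19=0)
  nb #..#.: next=.  (t=0,i=6, bit18=0)
  nb #...#: next=.  (t=0,i=15, bit17=0)
  nb #....: next=.  (t=1,i=10, bit16=0)
  nb .####: next=.  (t=2,i=13, bit15=0)
  nb .###.: next=.  (t=0,i=12, bit14=0)
  nb .##.#: next=#  (t=1,i=14, bit13=1)
  nb .##..: next=.  (t=0,i=4, bit12=0)
  nb .#.##: next=.  (t=0,i=10, bit11=0)
  nb .#.#.: next=#  (t=0,i=8, bit10=1)
  nb .#..#: next=.  (t=0,i=1, bit9=0)
  nb .#...: next=#  (t=1,i=0, bit8=1)
  nb ..###: next=#  (t=2,i=12, bit7=1)
  nb ..##.: next=#  (t=0,i=3, bit6=1)
  nb ..#.#: next=#  (t=0,i=7, bit5=1)
  nb ..#..: next=.  (t=0,i=0, bit4=0)
  nb ...##: next=#  (t=1,i=6, bit3=1)
  nb ...#.: next=#  (t=0,i=16, bit2=1)
  nb ....#: next=.  (t=1,i=11, bit1=0)
  nb .....: next=.  (t=5,i=16, bit0=0)
  bits 01010101010100000010010111101100 = 1431315948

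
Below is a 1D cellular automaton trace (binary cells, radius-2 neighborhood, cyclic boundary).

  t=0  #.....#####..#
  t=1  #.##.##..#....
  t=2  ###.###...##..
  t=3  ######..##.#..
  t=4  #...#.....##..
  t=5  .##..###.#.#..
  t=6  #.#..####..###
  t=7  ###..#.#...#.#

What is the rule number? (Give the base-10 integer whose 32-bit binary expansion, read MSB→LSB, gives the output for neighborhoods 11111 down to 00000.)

1825790377

  nb #####: next=.  (t=0,i=8, bit31=0)
  nb ####.: next=#  (t=0,i=9, bit30=1)
  nb ###.#: next=#  (t=2,i=2, bit29=1)
  nb ###..: next=.  (t=0,i=10, bit28=0)
  nb ##.##: next=#  (t=1,i=4, bit27=1)
  nb ##.#.: next=#  (t=3,i=10, bit26=1)
  nb ##..#: next=.  (t=0,i=11, bit25=0)
  nb ##...: next=.  (t=0,i=1, bit24=0)
  nb #.###: next=#  (t=2,i=4, bit23=1)
  nb #.##.: next=#  (t=1,i=2, bit22=1)
  nb #.#.#: next=.  (t=5,i=9, bit21=0)
  nb #.#..: next=#  (t=3,i=11, bit20=1)
  nb #..##: next=.  (t=0,i=12, bit19=0)
  nb #..#.: next=.  (t=1,i=8, bit18=0)
  nb #...#: next=#  (t=2,i=8, bit17=1)
  nb #....: next=#  (t=0,i=2, bit16=1)
  nb .####: next=.  (t=0,i=7, bit15=0)
  nb .###.: next=#  (t=2,i=1, bit14=1)
  nb .##.#: next=.  (t=1,i=3, bit13=0)
  nb .##..: next=#  (t=0,i=0, bit12=1)
  nb .#.##: next=#  (t=1,i=1, bit11=1)
  nb .#.#.: next=.  (t=5,i=10, bit10=0)
  nb .#..#: next=.  (t=3,i=12, bit9=0)
  nb .#...: next=#  (t=1,i=10, bit8=1)
  nb ..###: next=#  (t=0,i=6, bit7=1)
  nb ..##.: next=.  (t=0,i=13, bit6=0)
  nb ..#.#: next=#  (t=1,i=0, bit5=1)
  nb ..#..: next=.  (t=1,i=9, bit4=0)
  nb ...##: next=#  (t=0,i=5, bit3=1)
  nb ...#.: next=.  (t=1,i=13, bit2=0)
  nb ....#: next=.  (t=0,i=4, bit1=0)
  nb .....: next=#  (t=0,i=3, bit0=1)
  bits 01101100110100110101100110101001 = 1825790377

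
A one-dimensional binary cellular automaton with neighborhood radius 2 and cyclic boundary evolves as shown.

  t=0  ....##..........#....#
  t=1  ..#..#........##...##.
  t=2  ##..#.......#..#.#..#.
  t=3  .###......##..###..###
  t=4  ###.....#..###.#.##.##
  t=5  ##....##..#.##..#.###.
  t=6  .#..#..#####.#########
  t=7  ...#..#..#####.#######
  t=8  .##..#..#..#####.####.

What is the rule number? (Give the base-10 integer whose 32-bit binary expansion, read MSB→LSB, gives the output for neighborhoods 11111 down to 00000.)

3935206438

  nb #####: next=#  (t=4,i=0, bit31=1)
  nb ####.: next=#  (t=4,i=1, bit30=1)
  nb ###.#: next=#  (t=3,i=21, bit29=1)
  nb ###..: next=.  (t=3,i=3, bit28=0)
  nb ##.##: next=#  (t=3,i=0, bit27=1)
  nb ##.#.: next=.  (t=4,i=14, bit26=0)
  nb ##..#: next=#  (t=2,i=2, bit25=1)
  nb ##...: next=.  (t=0,i=6, bit24=0)
  nb #.###: next=#  (t=3,i=1, bit23=1)
  nb #.##.: next=.  (t=2,i=0, bit22=0)
  nb #.#.#: next=.  (t=4,i=15, bit21=0)
  nb #.#..: next=.  (t=2,i=17, bit20=0)
  nb #..##: next=#  (t=3,i=13, bit19=1)
  nb #..#.: next=#  (t=1,i=4, bit18=1)
  nb #...#: next=#  (t=1,i=0, bit17=1)
  nb #....: next=.  (t=0,i=1, bit16=0)
  nb .####: next=.  (t=4,i=21, bit15=0)
  nb .###.: next=#  (t=3,i=2, bit14=1)
  nb .##.#: next=#  (t=4,i=18, bit13=1)
  nb .##..: next=#  (t=0,i=5, bit12=1)
  nb .#.##: next=#  (t=2,i=21, bit11=1)
  nb .#.#.: next=#  (t=2,i=16, bit10=1)
  nb .#..#: next=.  (t=1,i=3, bit9=0)
  nb .#...: next=.  (t=0,i=0, bit8=0)
  nb ..###: next=.  (t=3,i=14, bit7=0)
  nb ..##.: next=.  (t=0,i=4, bit6=0)
  nb ..#.#: next=#  (t=2,i=15, bit5=1)
  nb ..#..: next=.  (t=0,i=16, bit4=0)
  nb ...##: next=.  (t=0,i=3, bit3=0)
  nb ...#.: next=#  (t=0,i=15, bit2=1)
  nb ....#: next=#  (t=0,i=2, bit1=1)
  nb .....: next=.  (t=0,i=8, bit0=0)
  bits 11101010100011100111110000100110 = 3935206438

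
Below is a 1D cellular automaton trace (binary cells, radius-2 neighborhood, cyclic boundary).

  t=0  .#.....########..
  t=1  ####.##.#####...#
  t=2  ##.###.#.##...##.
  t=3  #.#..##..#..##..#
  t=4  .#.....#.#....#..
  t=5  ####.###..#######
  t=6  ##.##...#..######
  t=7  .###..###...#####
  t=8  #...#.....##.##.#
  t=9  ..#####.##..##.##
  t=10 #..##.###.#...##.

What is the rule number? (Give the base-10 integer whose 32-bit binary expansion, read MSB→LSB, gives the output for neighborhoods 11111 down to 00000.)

  [31] ##### => #  t=0,i=9
  [30] ####. => .  t=0,i=13
  [29] ###.# => #  t=1,i=3
  [28] ###.. => .  t=0,i=14
  [27] ##.## => #  t=1,i=4
  [26] ##.#. => #  t=2,i=6
  [25] ##..# => #  t=3,i=7
  [24] ##... => .  t=0,i=15
  [23] #.### => .  t=1,i=8
  [22] #.##. => #  t=1,i=5
  [21] #.#.# => .  t=2,i=7
  [20] #.#.. => .  t=3,i=2
  [19] #..## => .  t=3,i=4
  [18] #..#. => .  t=3,i=8
  [17] #...# => #  t=0,i=16
  [16] #.... => #  t=0,i=3
  [15] .#### => #  t=0,i=8
  [14] .###. => .  t=2,i=4
  [13] .##.# => .  t=1,i=6
  [12] .##.. => .  t=2,i=10
  [11] .#.## => .  t=2,i=8
  [10] .#.#. => .  t=4,i=8
  [9] .#..# => .  t=3,i=3
  [8] .#... => #  t=0,i=2
  [7] ..### => .  t=0,i=7
  [6] ..##. => .  t=2,i=14
  [5] ..#.# => #  t=4,i=7
  [4] ..#.. => #  t=0,i=1
  [3] ...## => #  t=0,i=6
  [2] ...#. => #  t=0,i=0
  [1] ....# => #  t=0,i=5
  [0] ..... => .  t=0,i=4
  bits 10101110010000111000000100111110 = 2923659582

2923659582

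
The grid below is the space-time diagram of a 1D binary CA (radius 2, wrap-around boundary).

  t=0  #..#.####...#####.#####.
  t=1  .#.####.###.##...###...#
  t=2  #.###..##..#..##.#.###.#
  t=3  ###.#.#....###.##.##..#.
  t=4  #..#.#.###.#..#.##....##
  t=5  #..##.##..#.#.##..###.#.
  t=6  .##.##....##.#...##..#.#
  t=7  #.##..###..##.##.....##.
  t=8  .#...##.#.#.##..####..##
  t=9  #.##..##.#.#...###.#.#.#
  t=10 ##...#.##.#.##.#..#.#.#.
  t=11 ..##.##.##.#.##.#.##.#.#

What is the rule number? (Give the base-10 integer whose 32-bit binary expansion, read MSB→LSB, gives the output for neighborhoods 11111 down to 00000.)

495693747

  [31] ##### => .  t=0,i=14
  [30] ####. => .  t=0,i=7
  [29] ###.# => .  t=0,i=16
  [28] ###.. => #  t=0,i=8
  [27] ##.## => #  t=0,i=17
  [26] ##.#. => #  t=0,i=23
  [25] ##..# => .  t=2,i=5
  [24] ##... => #  t=0,i=9
  [23] #.### => #  t=0,i=5
  [22] #.##. => .  t=1,i=12
  [21] #.#.# => .  t=1,i=1
  [20] #.#.. => .  t=0,i=0
  [19] #..## => #  t=2,i=6
  [18] #..#. => .  t=0,i=2
  [17] #...# => #  t=0,i=10
  [16] #.... => #  t=3,i=8
  [15] .#### => #  t=0,i=6
  [14] .###. => .  t=1,i=9
  [13] .##.# => #  t=2,i=0
  [12] .##.. => .  t=1,i=13
  [11] .#.## => #  t=0,i=4
  [10] .#.#. => #  t=1,i=0
  [9] .#..# => #  t=0,i=1
  [8] .#... => #  t=3,i=7
  [7] ..### => #  t=0,i=12
  [6] ..##. => .  t=2,i=7
  [5] ..#.# => #  t=0,i=3
  [4] ..#.. => #  t=2,i=11
  [3] ...## => .  t=0,i=11
  [2] ...#. => .  t=1,i=22
  [1] ....# => #  t=3,i=9
  [0] ..... => #  t=7,i=18
  bits 00011101100010111010111110110011 = 495693747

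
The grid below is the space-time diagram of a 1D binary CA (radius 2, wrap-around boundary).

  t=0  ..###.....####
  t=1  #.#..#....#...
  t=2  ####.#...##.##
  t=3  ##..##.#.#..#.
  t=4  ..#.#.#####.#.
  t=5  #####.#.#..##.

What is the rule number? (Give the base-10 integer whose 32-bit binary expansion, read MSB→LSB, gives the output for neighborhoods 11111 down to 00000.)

  ##### -> #   bit 31 = 1  t=2,i=0
  ####. -> .   bit 30 = 0  t=0,i=12
  ###.# -> .   bit 29 = 0  t=2,i=3
  ###.. -> .   bit 28 = 0  t=0,i=4
  ##.## -> .   bit 27 = 0  t=2,i=11
  ##.#. -> #   bit 26 = 1  t=2,i=4
  ##..# -> #   bit 25 = 1  t=0,i=0
  ##... -> #   bit 24 = 1  t=0,i=5
  #.### -> #   bit 23 = 1  t=2,i=12
  #.##. -> .   bit 22 = 0  t=3,i=0
  #.#.# -> #   bit 21 = 1  t=3,i=7
  #.#.. -> #   bit 20 = 1  t=1,i=2
  #..## -> .   bit 19 = 0  t=0,i=1
  #..#. -> .   bit 18 = 0  t=1,i=4
  #...# -> #   bit 17 = 1  t=1,i=12
  #.... -> .   bit 16 = 0  t=0,i=6
  .#### -> .   bit 15 = 0  t=0,i=11
  .###. -> .   bit 14 = 0  t=0,i=3
  .##.# -> .   bit 13 = 0  t=2,i=10
  .##.. -> .   bit 12 = 0  t=3,i=1
  .#.## -> .   bit 11 = 0  t=3,i=13
  .#.#. -> #   bit 10 = 1  t=1,i=1
  .#..# -> #   bit 9 = 1  t=1,i=3
  .#... -> .   bit 8 = 0  t=1,i=6
  ..### -> #   bit 7 = 1  t=0,i=2
  ..##. -> #   bit 6 = 1  t=2,i=9
  ..#.# -> #   bit 5 = 1  t=1,i=0
  ..#.. -> #   bit 4 = 1  t=1,i=5
  ...## -> .   bit 3 = 0  t=0,i=9
  ...#. -> #   bit 2 = 1  t=1,i=9
  ....# -> .   bit 1 = 0  t=0,i=8
  ..... -> .   bit 0 = 0  t=0,i=7
  bits 10000111101100100000011011110100 = 2276591348

2276591348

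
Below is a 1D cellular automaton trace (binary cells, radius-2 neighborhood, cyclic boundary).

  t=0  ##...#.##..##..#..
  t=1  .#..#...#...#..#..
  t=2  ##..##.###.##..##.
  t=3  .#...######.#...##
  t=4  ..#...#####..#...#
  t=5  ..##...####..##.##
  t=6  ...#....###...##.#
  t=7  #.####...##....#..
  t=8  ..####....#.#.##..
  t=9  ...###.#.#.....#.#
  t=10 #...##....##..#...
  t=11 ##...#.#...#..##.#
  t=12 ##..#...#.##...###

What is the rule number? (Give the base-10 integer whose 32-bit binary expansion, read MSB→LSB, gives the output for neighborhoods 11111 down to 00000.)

  #####|#  b31=1 t=3,i=7
  ####.|#  b30=1 t=3,i=9
  ###.#|#  b29=1 t=2,i=9
  ###..|#  b28=1 t=4,i=10
  ##.##|#  b27=1 t=2,i=6
  ##.#.|.  b26=0 t=3,i=0
  ##..#|.  b25=0 t=0,i=9
  ##...|.  b24=0 t=0,i=2
  #.###|#  b23=1 t=2,i=7
  #.##.|.  b22=0 t=0,i=7
  #.#.#|.  b21=0 t=8,i=12
  #.#..|.  b20=0 t=3,i=1
  #..##|.  b19=0 t=0,i=10
  #..#.|.  b18=0 t=0,i=14
  #...#|.  b17=0 t=0,i=3
  #....|#  b16=1 t=6,i=5
  .####|#  b15=1 t=3,i=6
  .###.|#  b14=1 t=2,i=8
  .##.#|#  b13=1 t=2,i=5
  .##..|#  b12=1 t=0,i=1
  .#.##|.  b11=0 t=0,i=6
  .#.#.|.  b10=0 t=8,i=11
  .#..#|.  b9=0 t=0,i=16
  .#...|#  b8=1 t=1,i=5
  ..###|.  b7=0 t=3,i=5
  ..##.|.  b6=0 t=0,i=0
  ..#.#|.  b5=0 t=0,i=5
  ..#..|#  b4=1 t=0,i=15
  ...##|.  b3=0 t=3,i=4
  ...#.|#  b2=1 t=0,i=4
  ....#|.  b1=0 t=6,i=6
  .....|.  b0=0 t=9,i=12
  bits 11111000100000011111000100010100 = 4169265428

4169265428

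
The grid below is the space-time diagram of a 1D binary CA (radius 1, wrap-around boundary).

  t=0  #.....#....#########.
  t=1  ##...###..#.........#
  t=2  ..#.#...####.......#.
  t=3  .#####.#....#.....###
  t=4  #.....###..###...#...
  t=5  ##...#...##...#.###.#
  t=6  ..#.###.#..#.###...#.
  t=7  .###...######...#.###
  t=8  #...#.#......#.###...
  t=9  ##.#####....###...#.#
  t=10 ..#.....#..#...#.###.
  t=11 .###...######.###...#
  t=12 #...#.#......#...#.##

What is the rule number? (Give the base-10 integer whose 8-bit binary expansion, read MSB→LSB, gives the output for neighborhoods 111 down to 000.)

  [7] ### => .  t=0,i=12
  [6] ##. => .  t=0,i=19
  [5] #.# => #  t=0,i=20
  [4] #.. => #  t=0,i=1
  [3] .## => .  t=0,i=11
  [2] .#. => #  t=0,i=0
  [1] ..# => #  t=0,i=5
  [0] ... => .  t=0,i=2
  bits 00110110 = 54

54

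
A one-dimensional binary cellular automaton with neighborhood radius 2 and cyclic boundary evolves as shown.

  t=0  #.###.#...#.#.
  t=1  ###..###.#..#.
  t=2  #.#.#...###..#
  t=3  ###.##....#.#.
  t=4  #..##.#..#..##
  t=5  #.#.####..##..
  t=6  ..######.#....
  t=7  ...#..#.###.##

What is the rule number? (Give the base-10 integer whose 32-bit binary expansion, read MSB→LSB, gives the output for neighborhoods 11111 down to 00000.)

  [31] ##### => .  t=6,i=4
  [30] ####. => #  t=5,i=6
  [29] ###.# => .  t=0,i=4
  [28] ###.. => #  t=1,i=2
  [27] ##.## => #  t=3,i=3
  [26] ##.#. => #  t=0,i=5
  [25] ##..# => .  t=1,i=3
  [24] ##... => #  t=3,i=6
  [23] #.### => #  t=0,i=2
  [22] #.##. => #  t=3,i=4
  [21] #.#.# => #  t=0,i=0
  [20] #.#.. => #  t=0,i=6
  [19] #..## => #  t=1,i=4
  [18] #..#. => .  t=1,i=11
  [17] #...# => .  t=0,i=8
  [16] #.... => .  t=3,i=7
  [15] .#### => #  t=5,i=5
  [14] .###. => .  t=0,i=3
  [13] .##.# => #  t=2,i=0
  [12] .##.. => .  t=3,i=5
  [11] .#.## => #  t=0,i=1
  [10] .#.#. => .  t=0,i=11
  [9] .#..# => #  t=1,i=10
  [8] .#... => #  t=0,i=7
  [7] ..### => .  t=1,i=5
  [6] ..##. => .  t=2,i=13
  [5] ..#.# => .  t=0,i=10
  [4] ..#.. => .  t=4,i=9
  [3] ...## => .  t=2,i=7
  [2] ...#. => #  t=0,i=9
  [1] ....# => .  t=3,i=8
  [0] ..... => #  t=6,i=12
  bits 01011101111110001010101100000101 = 1576577797

1576577797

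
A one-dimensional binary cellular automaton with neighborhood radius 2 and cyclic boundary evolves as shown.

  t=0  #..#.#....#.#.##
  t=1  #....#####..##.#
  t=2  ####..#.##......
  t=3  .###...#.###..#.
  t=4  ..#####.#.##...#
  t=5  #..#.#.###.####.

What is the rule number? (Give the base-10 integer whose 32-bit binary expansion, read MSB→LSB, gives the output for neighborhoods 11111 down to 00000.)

  #####|.  b31=0 t=1,i=7
  ####.|#  b30=1 t=1,i=8
  ###.#|.  b29=0 t=4,i=6
  ###..|#  b28=1 t=0,i=0
  ##.##|.  b27=0 t=1,i=14
  ##.#.|#  b26=1 t=4,i=7
  ##..#|.  b25=0 t=0,i=1
  ##...|#  b24=1 t=1,i=1
  #.###|.  b23=0 t=0,i=14
  #.##.|.  b22=0 t=1,i=15
  #.#.#|#  b21=1 t=0,i=12
  #.#..|#  b20=1 t=0,i=5
  #..##|.  b19=0 t=1,i=11
  #..#.|.  b18=0 t=0,i=2
  #...#|#  b17=1 t=3,i=5
  #....|#  b16=1 t=0,i=7
  .####|#  b15=1 t=1,i=6
  .###.|#  b14=1 t=0,i=15
  .##.#|.  b13=0 t=1,i=13
  .##..|#  b12=1 t=1,i=0
  .#.##|#  b11=1 t=0,i=13
  .#.#.|.  b10=0 t=0,i=4
  .#..#|#  b9=1 t=3,i=15
  .#...|#  b8=1 t=0,i=6
  ..###|.  b7=0 t=1,i=5
  ..##.|.  b6=0 t=1,i=12
  ..#.#|.  b5=0 t=0,i=3
  ..#..|.  b4=0 t=3,i=14
  ...##|.  b3=0 t=1,i=4
  ...#.|#  b2=1 t=0,i=9
  ....#|#  b1=1 t=0,i=8
  .....|.  b0=0 t=2,i=12
  bits 01010101001100111101101100000110 = 1429461766

1429461766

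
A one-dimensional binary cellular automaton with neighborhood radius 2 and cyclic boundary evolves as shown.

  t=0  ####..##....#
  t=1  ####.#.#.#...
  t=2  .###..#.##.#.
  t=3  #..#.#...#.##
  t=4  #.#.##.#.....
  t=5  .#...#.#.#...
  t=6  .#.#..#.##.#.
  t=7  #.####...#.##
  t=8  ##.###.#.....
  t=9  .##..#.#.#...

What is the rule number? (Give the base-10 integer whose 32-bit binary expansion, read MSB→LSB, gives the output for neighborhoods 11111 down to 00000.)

  nb #####: next=#  (t=0,i=1, bit31=1)
  nb ####.: next=#  (t=0,i=2, bit30=1)
  nb ###.#: next=#  (t=1,i=3, bit29=1)
  nb ###..: next=#  (t=0,i=3, bit28=1)
  nb ##.##: next=#  (t=7,i=1, bit27=1)
  nb ##.#.: next=.  (t=1,i=4, bit26=0)
  nb ##..#: next=.  (t=0,i=4, bit25=0)
  nb ##...: next=.  (t=0,i=8, bit24=0)
  nb #.###: next=.  (t=3,i=11, bit23=0)
  nb #.##.: next=.  (t=2,i=8, bit22=0)
  nb #.#.#: next=.  (t=1,i=5, bit21=0)
  nb #.#..: next=#  (t=1,i=9, bit20=1)
  nb #..##: next=#  (t=0,i=5, bit19=1)
  nb #..#.: next=#  (t=2,i=5, bit18=1)
  nb #...#: next=#  (t=1,i=11, bit17=1)
  nb #....: next=#  (t=0,i=9, bit16=1)
  nb .####: next=#  (t=0,i=0, bit15=1)
  nb .###.: next=.  (t=2,i=2, bit14=0)
  nb .##.#: next=#  (t=2,i=9, bit13=1)
  nb .##..: next=#  (t=0,i=7, bit12=1)
  nb .#.##: next=.  (t=2,i=7, bit11=0)
  nb .#.#.: next=#  (t=1,i=6, bit10=1)
  nb .#..#: next=#  (t=2,i=12, bit9=1)
  nb .#...: next=.  (t=1,i=10, bit8=0)
  nb ..###: next=.  (t=0,i=12, bit7=0)
  nb ..##.: next=.  (t=0,i=6, bit6=0)
  nb ..#.#: next=.  (t=2,i=6, bit5=0)
  nb ..#..: next=#  (t=5,i=1, bit4=1)
  nb ...##: next=.  (t=0,i=11, bit3=0)
  nb ...#.: next=.  (t=3,i=8, bit2=0)
  nb ....#: next=.  (t=0,i=10, bit1=0)
  nb .....: next=.  (t=4,i=10, bit0=0)
  bits 11111000000111111011011000010000 = 4162827792

4162827792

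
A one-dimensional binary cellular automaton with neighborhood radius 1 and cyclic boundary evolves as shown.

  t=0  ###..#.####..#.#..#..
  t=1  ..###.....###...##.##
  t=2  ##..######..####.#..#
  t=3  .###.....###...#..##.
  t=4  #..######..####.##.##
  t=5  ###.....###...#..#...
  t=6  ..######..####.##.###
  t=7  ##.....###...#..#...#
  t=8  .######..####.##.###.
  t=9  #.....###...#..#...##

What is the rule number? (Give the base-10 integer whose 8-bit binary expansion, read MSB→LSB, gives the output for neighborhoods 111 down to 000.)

  ### -> .   bit 7 = 0  t=0,i=1
  ##. -> #   bit 6 = 1  t=0,i=2
  #.# -> .   bit 5 = 0  t=0,i=6
  #.. -> #   bit 4 = 1  t=0,i=3
  .## -> .   bit 3 = 0  t=0,i=0
  .#. -> .   bit 2 = 0  t=0,i=5
  ..# -> #   bit 1 = 1  t=0,i=4
  ... -> #   bit 0 = 1  t=1,i=6
  bits 01010011 = 83

83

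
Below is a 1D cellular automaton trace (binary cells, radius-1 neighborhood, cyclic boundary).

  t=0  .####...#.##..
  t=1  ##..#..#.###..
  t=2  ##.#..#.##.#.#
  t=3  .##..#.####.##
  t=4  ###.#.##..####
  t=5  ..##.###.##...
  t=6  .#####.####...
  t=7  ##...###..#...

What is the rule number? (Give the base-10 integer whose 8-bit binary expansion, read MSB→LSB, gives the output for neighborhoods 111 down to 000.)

  [7] ### => .  t=0,i=2
  [6] ##. => #  t=0,i=4
  [5] #.# => #  t=0,i=9
  [4] #.. => .  t=0,i=5
  [3] .## => #  t=0,i=1
  [2] .#. => .  t=0,i=8
  [1] ..# => #  t=0,i=0
  [0] ... => .  t=0,i=6
  bits 01101010 = 106

106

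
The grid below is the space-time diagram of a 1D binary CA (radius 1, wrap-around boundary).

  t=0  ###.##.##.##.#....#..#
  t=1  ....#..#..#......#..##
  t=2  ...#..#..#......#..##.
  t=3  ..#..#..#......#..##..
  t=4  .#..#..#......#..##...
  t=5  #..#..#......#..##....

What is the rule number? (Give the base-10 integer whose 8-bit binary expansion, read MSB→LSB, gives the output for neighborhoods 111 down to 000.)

10

  ###|.  b7=0 t=0,i=0
  ##.|.  b6=0 t=0,i=2
  #.#|.  b5=0 t=0,i=3
  #..|.  b4=0 t=0,i=14
  .##|#  b3=1 t=0,i=4
  .#.|.  b2=0 t=0,i=13
  ..#|#  b1=1 t=0,i=17
  ...|.  b0=0 t=0,i=15
  bits 00001010 = 10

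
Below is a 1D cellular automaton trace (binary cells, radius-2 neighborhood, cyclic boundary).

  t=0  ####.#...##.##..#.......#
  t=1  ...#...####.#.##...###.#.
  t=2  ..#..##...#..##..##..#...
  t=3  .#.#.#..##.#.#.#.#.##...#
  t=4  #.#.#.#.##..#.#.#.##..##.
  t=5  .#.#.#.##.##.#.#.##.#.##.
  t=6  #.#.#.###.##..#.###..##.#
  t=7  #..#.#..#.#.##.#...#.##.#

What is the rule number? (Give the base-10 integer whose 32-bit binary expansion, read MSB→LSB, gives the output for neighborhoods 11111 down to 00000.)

575024717

  #####|.  b31=0 t=0,i=1
  ####.|.  b30=0 t=0,i=2
  ###.#|#  b29=1 t=0,i=3
  ###..|.  b28=0 t=6,i=18
  ##.##|.  b27=0 t=0,i=11
  ##.#.|.  b26=0 t=0,i=4
  ##..#|#  b25=1 t=0,i=14
  ##...|.  b24=0 t=1,i=16
  #.###|.  b23=0 t=6,i=6
  #.##.|#  b22=1 t=0,i=12
  #.#.#|.  b21=0 t=1,i=12
  #.#..|.  b20=0 t=0,i=5
  #..##|.  b19=0 t=2,i=4
  #..#.|#  b18=1 t=0,i=15
  #...#|#  b17=1 t=0,i=7
  #....|.  b16=0 t=0,i=18
  .####|.  b15=0 t=0,i=0
  .###.|.  b14=0 t=1,i=20
  .##.#|#  b13=1 t=0,i=10
  .##..|.  b12=0 t=0,i=13
  .#.##|#  b11=1 t=1,i=13
  .#.#.|#  b10=1 t=3,i=0
  .#..#|#  b9=1 t=2,i=3
  .#...|.  b8=0 t=0,i=6
  ..###|.  b7=0 t=0,i=24
  ..##.|#  b6=1 t=0,i=9
  ..#.#|.  b5=0 t=3,i=24
  ..#..|.  b4=0 t=0,i=16
  ...##|#  b3=1 t=0,i=8
  ...#.|#  b2=1 t=1,i=2
  ....#|.  b1=0 t=0,i=22
  .....|#  b0=1 t=0,i=19
  bits 00100010010001100010111001001101 = 575024717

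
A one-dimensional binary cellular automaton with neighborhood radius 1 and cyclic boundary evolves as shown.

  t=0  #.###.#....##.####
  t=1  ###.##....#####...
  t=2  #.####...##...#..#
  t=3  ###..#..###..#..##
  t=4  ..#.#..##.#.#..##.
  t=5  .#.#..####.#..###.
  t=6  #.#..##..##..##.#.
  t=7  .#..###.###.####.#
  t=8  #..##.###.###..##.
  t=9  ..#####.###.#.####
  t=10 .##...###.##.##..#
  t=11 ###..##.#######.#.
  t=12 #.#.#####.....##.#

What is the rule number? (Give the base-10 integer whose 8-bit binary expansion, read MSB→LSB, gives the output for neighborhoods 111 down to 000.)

  nb ###: next=.  (t=0,i=3, bit7=0)
  nb ##.: next=#  (t=0,i=0, bit6=1)
  nb #.#: next=#  (t=0,i=1, bit5=1)
  nb #..: next=.  (t=0,i=7, bit4=0)
  nb .##: next=#  (t=0,i=2, bit3=1)
  nb .#.: next=.  (t=0,i=6, bit2=0)
  nb ..#: next=#  (t=0,i=10, bit1=1)
  nb ...: next=.  (t=0,i=8, bit0=0)
  bits 01101010 = 106

106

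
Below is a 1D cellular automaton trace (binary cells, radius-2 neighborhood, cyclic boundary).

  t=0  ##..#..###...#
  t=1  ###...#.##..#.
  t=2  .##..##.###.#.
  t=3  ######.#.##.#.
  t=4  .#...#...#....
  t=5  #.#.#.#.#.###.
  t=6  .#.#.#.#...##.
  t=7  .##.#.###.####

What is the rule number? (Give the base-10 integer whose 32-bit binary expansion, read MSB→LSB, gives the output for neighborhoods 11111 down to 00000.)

978965869

  [31] ##### => .  t=3,i=2
  [30] ####. => .  t=3,i=4
  [29] ###.# => #  t=2,i=10
  [28] ###.. => #  t=0,i=1
  [27] ##.## => #  t=2,i=7
  [26] ##.#. => .  t=2,i=11
  [25] ##..# => #  t=0,i=2
  [24] ##... => .  t=0,i=10
  [23] #.### => .  t=1,i=0
  [22] #.##. => #  t=1,i=8
  [21] #.#.# => .  t=3,i=7
  [20] #.#.. => #  t=2,i=12
  [19] #..## => #  t=0,i=6
  [18] #..#. => .  t=0,i=3
  [17] #...# => .  t=0,i=11
  [16] #.... => #  t=4,i=11
  [15] .#### => #  t=3,i=1
  [14] .###. => #  t=0,i=0
  [13] .##.# => .  t=2,i=6
  [12] .##.. => #  t=1,i=9
  [11] .#.## => .  t=1,i=7
  [10] .#.#. => #  t=5,i=1
  [9] .#..# => .  t=0,i=5
  [8] .#... => #  t=4,i=2
  [7] ..### => .  t=0,i=7
  [6] ..##. => #  t=2,i=1
  [5] ..#.# => #  t=1,i=6
  [4] ..#.. => .  t=0,i=4
  [3] ...## => #  t=0,i=12
  [2] ...#. => #  t=1,i=5
  [1] ....# => .  t=4,i=13
  [0] ..... => #  t=4,i=12
  bits 00111010010110011101010101101101 = 978965869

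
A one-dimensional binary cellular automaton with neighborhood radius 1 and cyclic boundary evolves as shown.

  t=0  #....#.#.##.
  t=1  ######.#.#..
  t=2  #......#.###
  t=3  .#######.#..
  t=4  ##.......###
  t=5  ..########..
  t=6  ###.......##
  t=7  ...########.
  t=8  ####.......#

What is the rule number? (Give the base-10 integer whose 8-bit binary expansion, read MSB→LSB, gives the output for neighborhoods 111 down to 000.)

  ###|.  b7=0 t=1,i=1
  ##.|.  b6=0 t=0,i=10
  #.#|.  b5=0 t=0,i=6
  #..|#  b4=1 t=0,i=1
  .##|#  b3=1 t=0,i=9
  .#.|#  b2=1 t=0,i=0
  ..#|#  b1=1 t=0,i=4
  ...|#  b0=1 t=0,i=2
  bits 00011111 = 31

31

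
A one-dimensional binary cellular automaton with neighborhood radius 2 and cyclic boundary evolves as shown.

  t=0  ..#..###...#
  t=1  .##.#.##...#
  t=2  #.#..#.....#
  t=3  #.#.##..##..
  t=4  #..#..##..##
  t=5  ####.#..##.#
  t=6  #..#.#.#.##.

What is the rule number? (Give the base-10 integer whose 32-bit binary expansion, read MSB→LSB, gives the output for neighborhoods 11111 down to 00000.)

  #####|.  b31=0 t=5,i=1
  ####.|.  b30=0 t=5,i=2
  ###.#|#  b29=1 t=5,i=3
  ###..|#  b28=1 t=0,i=7
  ##.##|#  b27=1 t=5,i=10
  ##.#.|.  b26=0 t=1,i=3
  ##..#|#  b25=1 t=3,i=6
  ##...|.  b24=0 t=0,i=8
  #.###|.  b23=0 t=5,i=11
  #.##.|.  b22=0 t=1,i=1
  #.#.#|.  b21=0 t=1,i=4
  #.#..|#  b20=1 t=2,i=2
  #..##|#  b19=1 t=0,i=4
  #..#.|#  b18=1 t=0,i=1
  #...#|.  b17=0 t=0,i=9
  #....|.  b16=0 t=2,i=7
  .####|#  b15=1 t=5,i=0
  .###.|#  b14=1 t=0,i=6
  .##.#|#  b13=1 t=1,i=2
  .##..|.  b12=0 t=1,i=7
  .#.##|#  b11=1 t=1,i=0
  .#.#.|.  b10=0 t=3,i=1
  .#..#|.  b9=0 t=0,i=0
  .#...|.  b8=0 t=2,i=6
  ..###|.  b7=0 t=0,i=5
  ..##.|.  b6=0 t=2,i=11
  ..#.#|#  b5=1 t=1,i=11
  ..#..|#  b4=1 t=0,i=2
  ...##|.  b3=0 t=2,i=10
  ...#.|.  b2=0 t=0,i=10
  ....#|#  b1=1 t=2,i=9
  .....|#  b0=1 t=2,i=8
  bits 00111010000111001110100000110011 = 974972979

974972979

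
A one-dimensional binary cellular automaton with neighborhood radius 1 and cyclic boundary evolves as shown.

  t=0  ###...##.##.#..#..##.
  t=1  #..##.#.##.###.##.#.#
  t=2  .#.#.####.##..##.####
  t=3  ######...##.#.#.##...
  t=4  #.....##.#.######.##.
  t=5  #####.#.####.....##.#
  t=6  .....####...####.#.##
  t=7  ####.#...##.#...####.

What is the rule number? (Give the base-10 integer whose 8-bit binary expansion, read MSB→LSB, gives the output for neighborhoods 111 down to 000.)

  [7] ### => .  t=0,i=1
  [6] ##. => .  t=0,i=2
  [5] #.# => #  t=0,i=8
  [4] #.. => #  t=0,i=3
  [3] .## => #  t=0,i=0
  [2] .#. => #  t=0,i=12
  [1] ..# => .  t=0,i=5
  [0] ... => #  t=0,i=4
  bits 00111101 = 61

61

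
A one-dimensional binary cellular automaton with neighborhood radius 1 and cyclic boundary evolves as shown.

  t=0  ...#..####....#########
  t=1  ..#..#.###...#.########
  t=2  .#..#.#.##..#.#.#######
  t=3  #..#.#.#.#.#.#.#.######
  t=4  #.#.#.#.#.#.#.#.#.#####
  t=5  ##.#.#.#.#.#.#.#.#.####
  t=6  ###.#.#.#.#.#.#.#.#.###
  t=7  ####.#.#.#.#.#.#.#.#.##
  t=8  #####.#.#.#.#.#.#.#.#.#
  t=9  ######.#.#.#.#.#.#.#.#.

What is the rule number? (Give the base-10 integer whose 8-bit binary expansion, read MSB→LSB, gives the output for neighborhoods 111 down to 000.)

226

  ### -> #   bit 7 = 1  t=0,i=7
  ##. -> #   bit 6 = 1  t=0,i=9
  #.# -> #   bit 5 = 1  t=1,i=6
  #.. -> .   bit 4 = 0  t=0,i=0
  .## -> .   bit 3 = 0  t=0,i=6
  .#. -> .   bit 2 = 0  t=0,i=3
  ..# -> #   bit 1 = 1  t=0,i=2
  ... -> .   bit 0 = 0  t=0,i=1
  bits 11100010 = 226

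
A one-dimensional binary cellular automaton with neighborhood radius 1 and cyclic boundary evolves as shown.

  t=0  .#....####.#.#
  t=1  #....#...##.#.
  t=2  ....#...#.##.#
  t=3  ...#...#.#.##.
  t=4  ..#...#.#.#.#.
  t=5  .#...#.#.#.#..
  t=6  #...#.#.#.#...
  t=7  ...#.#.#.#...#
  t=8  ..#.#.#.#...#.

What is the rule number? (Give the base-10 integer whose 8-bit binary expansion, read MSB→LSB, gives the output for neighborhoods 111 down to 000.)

  nb ###: next=.  (t=0,i=7, bit7=0)
  nb ##.: next=#  (t=0,i=9, bit6=1)
  nb #.#: next=#  (t=0,i=0, bit5=1)
  nb #..: next=.  (t=0,i=2, bit4=0)
  nb .##: next=.  (t=0,i=6, bit3=0)
  nb .#.: next=.  (t=0,i=1, bit2=0)
  nb ..#: next=#  (t=0,i=5, bit1=1)
  nb ...: next=.  (t=0,i=3, bit0=0)
  bits 01100010 = 98

98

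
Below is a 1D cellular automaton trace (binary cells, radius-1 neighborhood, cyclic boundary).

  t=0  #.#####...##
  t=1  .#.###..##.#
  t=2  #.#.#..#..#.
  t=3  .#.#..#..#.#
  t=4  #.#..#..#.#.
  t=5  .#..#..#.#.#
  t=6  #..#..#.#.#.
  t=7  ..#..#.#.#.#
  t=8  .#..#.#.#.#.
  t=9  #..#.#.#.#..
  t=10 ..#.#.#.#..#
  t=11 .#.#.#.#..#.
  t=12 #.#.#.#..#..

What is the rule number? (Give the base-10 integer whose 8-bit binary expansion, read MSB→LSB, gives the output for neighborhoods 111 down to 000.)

163

  ###|#  b7=1 t=0,i=3
  ##.|.  b6=0 t=0,i=0
  #.#|#  b5=1 t=0,i=1
  #..|.  b4=0 t=0,i=7
  .##|.  b3=0 t=0,i=2
  .#.|.  b2=0 t=1,i=1
  ..#|#  b1=1 t=0,i=9
  ...|#  b0=1 t=0,i=8
  bits 10100011 = 163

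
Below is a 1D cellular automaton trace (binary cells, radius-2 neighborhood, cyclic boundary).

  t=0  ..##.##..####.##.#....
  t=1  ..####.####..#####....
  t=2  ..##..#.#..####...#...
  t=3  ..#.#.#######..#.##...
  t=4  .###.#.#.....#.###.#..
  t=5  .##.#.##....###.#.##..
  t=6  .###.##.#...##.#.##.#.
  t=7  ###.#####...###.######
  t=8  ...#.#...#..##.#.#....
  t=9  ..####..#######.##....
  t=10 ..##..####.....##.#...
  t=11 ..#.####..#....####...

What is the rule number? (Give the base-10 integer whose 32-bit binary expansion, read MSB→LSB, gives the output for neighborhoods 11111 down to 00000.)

  #####|.  b31=0 t=1,i=15
  ####.|.  b30=0 t=0,i=11
  ###.#|.  b29=0 t=0,i=12
  ###..|.  b28=0 t=1,i=10
  ##.##|#  b27=1 t=0,i=4
  ##.#.|#  b26=1 t=0,i=16
  ##..#|#  b25=1 t=0,i=7
  ##...|#  b24=1 t=1,i=18
  #.###|.  b23=0 t=1,i=7
  #.##.|#  b22=1 t=0,i=5
  #.#.#|.  b21=0 t=3,i=4
  #.#..|#  b20=1 t=0,i=17
  #..##|#  b19=1 t=0,i=8
  #..#.|.  b18=0 t=2,i=5
  #...#|.  b17=0 t=2,i=16
  #....|.  b16=0 t=0,i=19
  .####|#  b15=1 t=0,i=10
  .###.|#  b14=1 t=4,i=2
  .##.#|#  b13=1 t=0,i=3
  .##..|.  b12=0 t=0,i=6
  .#.##|#  b11=1 t=3,i=5
  .#.#.|#  b10=1 t=2,i=7
  .#..#|#  b9=1 t=2,i=9
  .#...|.  b8=0 t=0,i=18
  ..###|#  b7=1 t=0,i=9
  ..##.|#  b6=1 t=0,i=2
  ..#.#|#  b5=1 t=2,i=6
  ..#..|#  b4=1 t=2,i=18
  ...##|.  b3=0 t=0,i=1
  ...#.|#  b2=1 t=2,i=17
  ....#|.  b1=0 t=0,i=0
  .....|.  b0=0 t=0,i=20
  bits 00001111010110001110111011110100 = 257486580

257486580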